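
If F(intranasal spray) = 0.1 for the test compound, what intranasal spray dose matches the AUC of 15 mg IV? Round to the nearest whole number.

For equal systemic exposure: F × D_ev = D_iv
D_ev = D_iv / F = 15 / 0.1 = 150 mg

D_intranasal = 150 mg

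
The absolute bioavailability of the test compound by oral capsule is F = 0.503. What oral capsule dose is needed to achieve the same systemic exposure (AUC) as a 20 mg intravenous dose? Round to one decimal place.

D_oral = 39.8 mg

For equal systemic exposure: F × D_ev = D_iv
D_ev = D_iv / F = 20 / 0.503 = 39.7614 mg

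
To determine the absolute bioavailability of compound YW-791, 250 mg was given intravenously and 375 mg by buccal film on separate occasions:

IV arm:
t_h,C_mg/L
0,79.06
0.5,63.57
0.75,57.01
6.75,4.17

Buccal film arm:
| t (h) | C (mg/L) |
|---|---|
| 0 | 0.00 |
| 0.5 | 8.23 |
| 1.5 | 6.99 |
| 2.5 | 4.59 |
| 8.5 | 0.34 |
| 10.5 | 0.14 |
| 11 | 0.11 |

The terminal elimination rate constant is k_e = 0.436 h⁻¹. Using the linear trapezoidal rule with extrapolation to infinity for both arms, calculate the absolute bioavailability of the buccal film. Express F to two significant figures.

Trapezoidal AUC_0→6.75 (IV):
  [0→0.5]: (79.06+63.57)/2 × 0.5 = 35.6575
  [0.5→0.75]: (63.57+57.01)/2 × 0.25 = 15.0725
  [0.75→6.75]: (57.01+4.17)/2 × 6 = 183.54
  Sum = 234.27 mg/L·h
IV tail: 4.17/0.436 = 9.564; AUC_iv,0→∞ = 234.27 + 9.564 = 243.834 mg/L·h
Trapezoidal AUC_0→11 (buccal film):
  [0→0.5]: (0.00+8.23)/2 × 0.5 = 2.0575
  [0.5→1.5]: (8.23+6.99)/2 × 1 = 7.61
  [1.5→2.5]: (6.99+4.59)/2 × 1 = 5.79
  [2.5→8.5]: (4.59+0.34)/2 × 6 = 14.79
  [8.5→10.5]: (0.34+0.14)/2 × 2 = 0.48
  [10.5→11]: (0.14+0.11)/2 × 0.5 = 0.0625
  Sum = 30.79 mg/L·h
buccal film tail: 0.11/0.436 = 0.252; AUC_ev,0→∞ = 30.79 + 0.252 = 31.042 mg/L·h
F = (AUC_ev/D_ev)/(AUC_iv/D_iv) = (31.042/375)/(243.834/250) = 0.0827787/0.975336 = 0.0849

F = 0.085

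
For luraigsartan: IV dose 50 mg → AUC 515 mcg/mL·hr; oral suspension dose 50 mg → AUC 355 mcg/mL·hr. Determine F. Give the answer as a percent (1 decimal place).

F = (AUC_ev / D_ev) / (AUC_iv / D_iv)
  = (355/50) / (515/50)
  = 7.1 / 10.3 = 0.6893
  = 68.93%

F = 68.9%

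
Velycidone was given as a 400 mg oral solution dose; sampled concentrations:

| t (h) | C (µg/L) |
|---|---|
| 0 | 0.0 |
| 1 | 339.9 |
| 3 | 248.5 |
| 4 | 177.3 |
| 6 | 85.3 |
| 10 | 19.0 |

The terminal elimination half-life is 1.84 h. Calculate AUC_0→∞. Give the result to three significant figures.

AUC = 1490 µg/L·h

Trapezoidal AUC_0→10:
  [0→1]: (0.0+339.9)/2 × 1 = 169.95
  [1→3]: (339.9+248.5)/2 × 2 = 588.4
  [3→4]: (248.5+177.3)/2 × 1 = 212.9
  [4→6]: (177.3+85.3)/2 × 2 = 262.6
  [6→10]: (85.3+19.0)/2 × 4 = 208.6
  Sum = 1442.45 µg/L·h
k_e = ln2 / t½ = 0.693147 / 1.84 = 0.3767 h^-1
Extrapolated tail: C_last / k_e = 19.0 / 0.3767 = 50.438
AUC_0→∞ = 1442.45 + 50.438 = 1492.888 µg/L·h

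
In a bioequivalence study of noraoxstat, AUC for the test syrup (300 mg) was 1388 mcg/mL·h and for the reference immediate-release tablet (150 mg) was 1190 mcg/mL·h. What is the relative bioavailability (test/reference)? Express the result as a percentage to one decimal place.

F_rel = 58.3%

F_rel = (AUC_test/D_test) / (AUC_ref/D_ref)
      = (1388/300) / (1190/150)
      = 4.62667 / 7.93333 = 0.5832 = 58.32%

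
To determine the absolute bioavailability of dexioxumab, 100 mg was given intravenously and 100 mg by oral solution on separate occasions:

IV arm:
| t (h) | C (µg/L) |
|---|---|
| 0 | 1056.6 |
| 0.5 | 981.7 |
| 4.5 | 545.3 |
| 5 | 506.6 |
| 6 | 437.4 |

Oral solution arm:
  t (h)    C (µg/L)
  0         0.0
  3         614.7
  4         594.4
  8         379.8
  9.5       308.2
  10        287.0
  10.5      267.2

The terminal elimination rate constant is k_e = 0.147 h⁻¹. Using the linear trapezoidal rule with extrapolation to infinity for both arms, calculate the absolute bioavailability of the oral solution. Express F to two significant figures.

F = 0.84

Trapezoidal AUC_0→6 (IV):
  [0→0.5]: (1056.6+981.7)/2 × 0.5 = 509.575
  [0.5→4.5]: (981.7+545.3)/2 × 4 = 3054.0
  [4.5→5]: (545.3+506.6)/2 × 0.5 = 262.975
  [5→6]: (506.6+437.4)/2 × 1 = 472.0
  Sum = 4298.55 µg/L·h
IV tail: 437.4/0.147 = 2975.510; AUC_iv,0→∞ = 4298.55 + 2975.510 = 7274.06 µg/L·h
Trapezoidal AUC_0→10.5 (oral solution):
  [0→3]: (0.0+614.7)/2 × 3 = 922.05
  [3→4]: (614.7+594.4)/2 × 1 = 604.55
  [4→8]: (594.4+379.8)/2 × 4 = 1948.4
  [8→9.5]: (379.8+308.2)/2 × 1.5 = 516.0
  [9.5→10]: (308.2+287.0)/2 × 0.5 = 148.8
  [10→10.5]: (287.0+267.2)/2 × 0.5 = 138.55
  Sum = 4278.35 µg/L·h
oral solution tail: 267.2/0.147 = 1817.687; AUC_ev,0→∞ = 4278.35 + 1817.687 = 6096.037 µg/L·h
F = (AUC_ev/D_ev)/(AUC_iv/D_iv) = (6096.037/100)/(7274.06/100) = 60.96037/72.7406 = 0.8381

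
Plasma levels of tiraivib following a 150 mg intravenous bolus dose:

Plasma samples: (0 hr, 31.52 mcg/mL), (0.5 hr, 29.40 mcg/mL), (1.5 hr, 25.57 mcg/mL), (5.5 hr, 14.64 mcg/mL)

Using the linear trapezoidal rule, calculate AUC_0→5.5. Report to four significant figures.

AUC = 123.1 mcg/mL·hr

Trapezoidal AUC_0→5.5:
  [0→0.5]: (31.52+29.40)/2 × 0.5 = 15.23
  [0.5→1.5]: (29.40+25.57)/2 × 1 = 27.485
  [1.5→5.5]: (25.57+14.64)/2 × 4 = 80.42
  Sum = 123.135 mcg/mL·hr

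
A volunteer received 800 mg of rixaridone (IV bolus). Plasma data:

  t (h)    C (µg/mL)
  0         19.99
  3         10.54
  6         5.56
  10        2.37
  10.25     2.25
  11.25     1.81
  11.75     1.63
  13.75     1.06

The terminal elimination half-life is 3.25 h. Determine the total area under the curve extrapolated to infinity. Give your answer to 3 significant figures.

Trapezoidal AUC_0→13.75:
  [0→3]: (19.99+10.54)/2 × 3 = 45.795
  [3→6]: (10.54+5.56)/2 × 3 = 24.15
  [6→10]: (5.56+2.37)/2 × 4 = 15.86
  [10→10.25]: (2.37+2.25)/2 × 0.25 = 0.5775
  [10.25→11.25]: (2.25+1.81)/2 × 1 = 2.03
  [11.25→11.75]: (1.81+1.63)/2 × 0.5 = 0.86
  [11.75→13.75]: (1.63+1.06)/2 × 2 = 2.69
  Sum = 91.9625 µg/mL·h
k_e = ln2 / t½ = 0.693147 / 3.25 = 0.2133 h^-1
Extrapolated tail: C_last / k_e = 1.06 / 0.2133 = 4.970
AUC_0→∞ = 91.9625 + 4.970 = 96.9325 µg/mL·h

AUC = 96.9 µg/mL·h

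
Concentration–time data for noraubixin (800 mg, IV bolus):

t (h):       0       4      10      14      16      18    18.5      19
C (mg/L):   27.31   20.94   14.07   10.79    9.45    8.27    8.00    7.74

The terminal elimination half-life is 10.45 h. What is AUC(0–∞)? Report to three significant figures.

Trapezoidal AUC_0→19:
  [0→4]: (27.31+20.94)/2 × 4 = 96.5
  [4→10]: (20.94+14.07)/2 × 6 = 105.03
  [10→14]: (14.07+10.79)/2 × 4 = 49.72
  [14→16]: (10.79+9.45)/2 × 2 = 20.24
  [16→18]: (9.45+8.27)/2 × 2 = 17.72
  [18→18.5]: (8.27+8.00)/2 × 0.5 = 4.0675
  [18.5→19]: (8.00+7.74)/2 × 0.5 = 3.935
  Sum = 297.2125 mg/L·h
k_e = ln2 / t½ = 0.693147 / 10.45 = 0.0663 h^-1
Extrapolated tail: C_last / k_e = 7.74 / 0.0663 = 116.742
AUC_0→∞ = 297.2125 + 116.742 = 413.9545 mg/L·h

AUC = 414 mg/L·h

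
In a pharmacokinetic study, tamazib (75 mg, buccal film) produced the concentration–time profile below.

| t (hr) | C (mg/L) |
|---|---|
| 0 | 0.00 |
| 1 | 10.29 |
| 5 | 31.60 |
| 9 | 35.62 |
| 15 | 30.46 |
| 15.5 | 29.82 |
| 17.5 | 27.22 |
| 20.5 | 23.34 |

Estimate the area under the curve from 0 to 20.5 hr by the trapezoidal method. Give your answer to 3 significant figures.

AUC = 570 mg/L·hr

Trapezoidal AUC_0→20.5:
  [0→1]: (0.00+10.29)/2 × 1 = 5.145
  [1→5]: (10.29+31.60)/2 × 4 = 83.78
  [5→9]: (31.60+35.62)/2 × 4 = 134.44
  [9→15]: (35.62+30.46)/2 × 6 = 198.24
  [15→15.5]: (30.46+29.82)/2 × 0.5 = 15.07
  [15.5→17.5]: (29.82+27.22)/2 × 2 = 57.04
  [17.5→20.5]: (27.22+23.34)/2 × 3 = 75.84
  Sum = 569.555 mg/L·hr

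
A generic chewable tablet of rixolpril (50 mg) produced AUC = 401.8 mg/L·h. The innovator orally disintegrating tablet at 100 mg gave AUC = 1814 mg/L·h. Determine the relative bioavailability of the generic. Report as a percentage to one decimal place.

F_rel = 44.3%

F_rel = (AUC_test/D_test) / (AUC_ref/D_ref)
      = (401.8/50) / (1814/100)
      = 8.036 / 18.14 = 0.4430 = 44.30%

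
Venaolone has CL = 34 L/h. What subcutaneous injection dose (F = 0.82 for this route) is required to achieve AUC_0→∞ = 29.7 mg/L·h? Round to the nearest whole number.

Dose = CL × AUC_0→∞ / F
     = 34 × 29.7 / 0.82 = 1231.46 mg

Dose = 1231 mg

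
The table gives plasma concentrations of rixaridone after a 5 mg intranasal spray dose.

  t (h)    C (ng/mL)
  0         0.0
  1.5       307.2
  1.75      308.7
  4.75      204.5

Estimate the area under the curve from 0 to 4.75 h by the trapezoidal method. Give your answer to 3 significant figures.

Trapezoidal AUC_0→4.75:
  [0→1.5]: (0.0+307.2)/2 × 1.5 = 230.4
  [1.5→1.75]: (307.2+308.7)/2 × 0.25 = 76.9875
  [1.75→4.75]: (308.7+204.5)/2 × 3 = 769.8
  Sum = 1077.1875 ng/mL·h

AUC = 1080 ng/mL·h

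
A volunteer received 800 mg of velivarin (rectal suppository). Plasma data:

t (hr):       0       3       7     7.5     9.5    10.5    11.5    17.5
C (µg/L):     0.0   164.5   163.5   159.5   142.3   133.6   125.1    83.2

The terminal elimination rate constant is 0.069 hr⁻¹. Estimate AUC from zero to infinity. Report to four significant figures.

Trapezoidal AUC_0→17.5:
  [0→3]: (0.0+164.5)/2 × 3 = 246.75
  [3→7]: (164.5+163.5)/2 × 4 = 656.0
  [7→7.5]: (163.5+159.5)/2 × 0.5 = 80.75
  [7.5→9.5]: (159.5+142.3)/2 × 2 = 301.8
  [9.5→10.5]: (142.3+133.6)/2 × 1 = 137.95
  [10.5→11.5]: (133.6+125.1)/2 × 1 = 129.35
  [11.5→17.5]: (125.1+83.2)/2 × 6 = 624.9
  Sum = 2177.5 µg/L·hr
Extrapolated tail: C_last / k_e = 83.2 / 0.069 = 1205.797
AUC_0→∞ = 2177.5 + 1205.797 = 3383.297 µg/L·hr

AUC = 3383 µg/L·hr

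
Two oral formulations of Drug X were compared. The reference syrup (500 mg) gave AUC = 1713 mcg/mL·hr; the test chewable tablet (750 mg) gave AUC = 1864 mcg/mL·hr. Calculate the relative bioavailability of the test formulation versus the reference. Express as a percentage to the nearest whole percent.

F_rel = 73%

F_rel = (AUC_test/D_test) / (AUC_ref/D_ref)
      = (1864/750) / (1713/500)
      = 2.48533 / 3.426 = 0.7254 = 72.54%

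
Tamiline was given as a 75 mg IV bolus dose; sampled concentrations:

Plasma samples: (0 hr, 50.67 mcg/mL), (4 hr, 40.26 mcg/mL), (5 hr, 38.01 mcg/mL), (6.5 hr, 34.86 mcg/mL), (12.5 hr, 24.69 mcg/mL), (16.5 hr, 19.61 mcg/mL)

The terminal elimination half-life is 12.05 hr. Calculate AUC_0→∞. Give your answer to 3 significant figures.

Trapezoidal AUC_0→16.5:
  [0→4]: (50.67+40.26)/2 × 4 = 181.86
  [4→5]: (40.26+38.01)/2 × 1 = 39.135
  [5→6.5]: (38.01+34.86)/2 × 1.5 = 54.6525
  [6.5→12.5]: (34.86+24.69)/2 × 6 = 178.65
  [12.5→16.5]: (24.69+19.61)/2 × 4 = 88.6
  Sum = 542.8975 mcg/mL·hr
k_e = ln2 / t½ = 0.693147 / 12.05 = 0.0575 hr^-1
Extrapolated tail: C_last / k_e = 19.61 / 0.0575 = 341.043
AUC_0→∞ = 542.8975 + 341.043 = 883.9405 mcg/mL·hr

AUC = 884 mcg/mL·hr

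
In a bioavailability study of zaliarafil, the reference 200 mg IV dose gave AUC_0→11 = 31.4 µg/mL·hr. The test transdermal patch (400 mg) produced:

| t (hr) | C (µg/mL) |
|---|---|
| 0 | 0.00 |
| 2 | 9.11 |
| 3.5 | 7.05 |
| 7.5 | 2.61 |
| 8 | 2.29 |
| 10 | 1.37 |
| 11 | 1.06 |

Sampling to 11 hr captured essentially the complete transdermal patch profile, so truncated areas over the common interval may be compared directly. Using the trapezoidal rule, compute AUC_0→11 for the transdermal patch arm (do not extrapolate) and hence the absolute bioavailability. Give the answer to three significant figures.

Trapezoidal AUC_0→11 (transdermal patch):
  [0→2]: (0.00+9.11)/2 × 2 = 9.11
  [2→3.5]: (9.11+7.05)/2 × 1.5 = 12.12
  [3.5→7.5]: (7.05+2.61)/2 × 4 = 19.32
  [7.5→8]: (2.61+2.29)/2 × 0.5 = 1.225
  [8→10]: (2.29+1.37)/2 × 2 = 3.66
  [10→11]: (1.37+1.06)/2 × 1 = 1.215
  Sum = 46.65 µg/mL·hr
F = (AUC_ev/D_ev)/(AUC_iv/D_iv) = (46.65/400)/(31.4/200) = 0.116625/0.157 = 0.7428

F = 0.743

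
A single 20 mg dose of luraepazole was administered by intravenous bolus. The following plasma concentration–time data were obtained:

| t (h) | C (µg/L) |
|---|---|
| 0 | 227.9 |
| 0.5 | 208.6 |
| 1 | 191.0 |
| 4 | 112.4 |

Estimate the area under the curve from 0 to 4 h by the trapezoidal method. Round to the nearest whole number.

AUC = 664 µg/L·h

Trapezoidal AUC_0→4:
  [0→0.5]: (227.9+208.6)/2 × 0.5 = 109.125
  [0.5→1]: (208.6+191.0)/2 × 0.5 = 99.9
  [1→4]: (191.0+112.4)/2 × 3 = 455.1
  Sum = 664.125 µg/L·h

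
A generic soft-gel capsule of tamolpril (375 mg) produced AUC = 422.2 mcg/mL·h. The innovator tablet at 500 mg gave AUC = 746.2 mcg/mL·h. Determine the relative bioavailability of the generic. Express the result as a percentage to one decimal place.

F_rel = (AUC_test/D_test) / (AUC_ref/D_ref)
      = (422.2/375) / (746.2/500)
      = 1.12587 / 1.4924 = 0.7544 = 75.44%

F_rel = 75.4%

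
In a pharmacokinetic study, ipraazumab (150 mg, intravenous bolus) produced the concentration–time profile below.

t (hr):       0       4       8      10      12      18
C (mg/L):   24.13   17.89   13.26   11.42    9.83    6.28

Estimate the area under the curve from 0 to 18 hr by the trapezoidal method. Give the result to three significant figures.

AUC = 241 mg/L·hr

Trapezoidal AUC_0→18:
  [0→4]: (24.13+17.89)/2 × 4 = 84.04
  [4→8]: (17.89+13.26)/2 × 4 = 62.3
  [8→10]: (13.26+11.42)/2 × 2 = 24.68
  [10→12]: (11.42+9.83)/2 × 2 = 21.25
  [12→18]: (9.83+6.28)/2 × 6 = 48.33
  Sum = 240.6 mg/L·hr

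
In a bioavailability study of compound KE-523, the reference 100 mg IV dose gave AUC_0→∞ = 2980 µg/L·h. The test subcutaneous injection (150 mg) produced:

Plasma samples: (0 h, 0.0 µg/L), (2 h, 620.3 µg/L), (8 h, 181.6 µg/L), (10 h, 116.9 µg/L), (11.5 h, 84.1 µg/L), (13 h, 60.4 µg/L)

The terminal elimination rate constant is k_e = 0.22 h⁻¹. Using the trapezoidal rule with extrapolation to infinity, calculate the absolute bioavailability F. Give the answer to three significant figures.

F = 0.863

Trapezoidal AUC_0→13 (subcutaneous injection):
  [0→2]: (0.0+620.3)/2 × 2 = 620.3
  [2→8]: (620.3+181.6)/2 × 6 = 2405.7
  [8→10]: (181.6+116.9)/2 × 2 = 298.5
  [10→11.5]: (116.9+84.1)/2 × 1.5 = 150.75
  [11.5→13]: (84.1+60.4)/2 × 1.5 = 108.375
  Sum = 3583.625 µg/L·h
Tail: C_last/k_e = 60.4/0.22 = 274.545
AUC_0→∞ (subcutaneous injection) = 3583.625 + 274.545 = 3858.17 µg/L·h
F = (AUC_ev/D_ev)/(AUC_iv/D_iv) = (3858.17/150)/(2980/100) = 25.7211/29.8 = 0.8631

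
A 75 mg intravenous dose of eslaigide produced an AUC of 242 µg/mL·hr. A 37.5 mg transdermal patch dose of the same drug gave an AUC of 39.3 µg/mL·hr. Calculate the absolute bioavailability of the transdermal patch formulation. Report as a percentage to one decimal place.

F = (AUC_ev / D_ev) / (AUC_iv / D_iv)
  = (39.3/37.5) / (242/75)
  = 1.048 / 3.22667 = 0.3248
  = 32.48%

F = 32.5%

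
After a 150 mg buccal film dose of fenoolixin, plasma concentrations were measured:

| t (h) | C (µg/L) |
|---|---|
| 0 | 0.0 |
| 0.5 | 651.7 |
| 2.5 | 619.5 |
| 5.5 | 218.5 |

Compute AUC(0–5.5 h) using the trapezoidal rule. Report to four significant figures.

AUC = 2691 µg/L·h

Trapezoidal AUC_0→5.5:
  [0→0.5]: (0.0+651.7)/2 × 0.5 = 162.925
  [0.5→2.5]: (651.7+619.5)/2 × 2 = 1271.2
  [2.5→5.5]: (619.5+218.5)/2 × 3 = 1257.0
  Sum = 2691.125 µg/L·h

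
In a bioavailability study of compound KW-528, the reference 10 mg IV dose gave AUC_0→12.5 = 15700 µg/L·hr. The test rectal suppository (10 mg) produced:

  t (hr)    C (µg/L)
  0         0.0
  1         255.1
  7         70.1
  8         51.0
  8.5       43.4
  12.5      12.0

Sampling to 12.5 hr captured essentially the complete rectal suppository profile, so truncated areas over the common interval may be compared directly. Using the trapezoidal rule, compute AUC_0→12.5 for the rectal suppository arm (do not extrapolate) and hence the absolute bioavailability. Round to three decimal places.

Trapezoidal AUC_0→12.5 (rectal suppository):
  [0→1]: (0.0+255.1)/2 × 1 = 127.55
  [1→7]: (255.1+70.1)/2 × 6 = 975.6
  [7→8]: (70.1+51.0)/2 × 1 = 60.55
  [8→8.5]: (51.0+43.4)/2 × 0.5 = 23.6
  [8.5→12.5]: (43.4+12.0)/2 × 4 = 110.8
  Sum = 1298.1 µg/L·hr
F = (AUC_ev/D_ev)/(AUC_iv/D_iv) = (1298.1/10)/(15700/10) = 129.81/1570 = 0.0827

F = 0.083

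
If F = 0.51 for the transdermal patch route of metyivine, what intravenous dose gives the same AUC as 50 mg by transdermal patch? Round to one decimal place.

D_iv = 25.5 mg

Systemic exposure from an extravascular dose = F × D_ev, so the equivalent IV dose is F × D_ev.
D_iv = F × D_ev = 0.51 × 50 = 25.5 mg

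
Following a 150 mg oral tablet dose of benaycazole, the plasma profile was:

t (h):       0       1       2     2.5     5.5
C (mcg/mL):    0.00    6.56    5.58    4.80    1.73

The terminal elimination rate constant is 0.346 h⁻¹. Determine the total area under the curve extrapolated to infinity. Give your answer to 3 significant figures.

Trapezoidal AUC_0→5.5:
  [0→1]: (0.00+6.56)/2 × 1 = 3.28
  [1→2]: (6.56+5.58)/2 × 1 = 6.07
  [2→2.5]: (5.58+4.80)/2 × 0.5 = 2.595
  [2.5→5.5]: (4.80+1.73)/2 × 3 = 9.795
  Sum = 21.74 mcg/mL·h
Extrapolated tail: C_last / k_e = 1.73 / 0.346 = 5.000
AUC_0→∞ = 21.74 + 5.000 = 26.74 mcg/mL·h

AUC = 26.7 mcg/mL·h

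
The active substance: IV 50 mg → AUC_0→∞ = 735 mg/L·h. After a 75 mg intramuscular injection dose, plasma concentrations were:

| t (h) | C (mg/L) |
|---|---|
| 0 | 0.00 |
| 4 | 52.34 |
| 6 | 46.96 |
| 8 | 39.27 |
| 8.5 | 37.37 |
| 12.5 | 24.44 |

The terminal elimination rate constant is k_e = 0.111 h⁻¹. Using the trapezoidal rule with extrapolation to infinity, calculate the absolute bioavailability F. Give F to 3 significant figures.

Trapezoidal AUC_0→12.5 (intramuscular injection):
  [0→4]: (0.00+52.34)/2 × 4 = 104.68
  [4→6]: (52.34+46.96)/2 × 2 = 99.3
  [6→8]: (46.96+39.27)/2 × 2 = 86.23
  [8→8.5]: (39.27+37.37)/2 × 0.5 = 19.16
  [8.5→12.5]: (37.37+24.44)/2 × 4 = 123.62
  Sum = 432.99 mg/L·h
Tail: C_last/k_e = 24.44/0.111 = 220.180
AUC_0→∞ (intramuscular injection) = 432.99 + 220.180 = 653.17 mg/L·h
F = (AUC_ev/D_ev)/(AUC_iv/D_iv) = (653.17/75)/(735/50) = 8.70893/14.7 = 0.5924

F = 0.592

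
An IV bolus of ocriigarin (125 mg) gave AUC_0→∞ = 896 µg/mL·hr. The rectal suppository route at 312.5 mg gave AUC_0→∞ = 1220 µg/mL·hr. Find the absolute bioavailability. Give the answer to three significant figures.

F = (AUC_ev / D_ev) / (AUC_iv / D_iv)
  = (1220/312.5) / (896/125)
  = 3.904 / 7.168 = 0.5446

F = 0.545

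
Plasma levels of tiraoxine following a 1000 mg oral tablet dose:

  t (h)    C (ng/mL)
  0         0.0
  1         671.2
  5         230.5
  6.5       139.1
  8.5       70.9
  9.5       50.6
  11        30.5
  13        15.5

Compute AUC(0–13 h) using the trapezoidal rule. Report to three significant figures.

Trapezoidal AUC_0→13:
  [0→1]: (0.0+671.2)/2 × 1 = 335.6
  [1→5]: (671.2+230.5)/2 × 4 = 1803.4
  [5→6.5]: (230.5+139.1)/2 × 1.5 = 277.2
  [6.5→8.5]: (139.1+70.9)/2 × 2 = 210.0
  [8.5→9.5]: (70.9+50.6)/2 × 1 = 60.75
  [9.5→11]: (50.6+30.5)/2 × 1.5 = 60.825
  [11→13]: (30.5+15.5)/2 × 2 = 46.0
  Sum = 2793.775 ng/mL·h

AUC = 2790 ng/mL·h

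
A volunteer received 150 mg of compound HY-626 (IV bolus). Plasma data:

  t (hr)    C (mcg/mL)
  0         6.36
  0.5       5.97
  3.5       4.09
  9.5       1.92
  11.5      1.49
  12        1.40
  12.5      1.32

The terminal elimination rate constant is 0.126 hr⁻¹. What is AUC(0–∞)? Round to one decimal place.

Trapezoidal AUC_0→12.5:
  [0→0.5]: (6.36+5.97)/2 × 0.5 = 3.0825
  [0.5→3.5]: (5.97+4.09)/2 × 3 = 15.09
  [3.5→9.5]: (4.09+1.92)/2 × 6 = 18.03
  [9.5→11.5]: (1.92+1.49)/2 × 2 = 3.41
  [11.5→12]: (1.49+1.40)/2 × 0.5 = 0.7225
  [12→12.5]: (1.40+1.32)/2 × 0.5 = 0.68
  Sum = 41.015 mcg/mL·hr
Extrapolated tail: C_last / k_e = 1.32 / 0.126 = 10.476
AUC_0→∞ = 41.015 + 10.476 = 51.491 mcg/mL·hr

AUC = 51.5 mcg/mL·hr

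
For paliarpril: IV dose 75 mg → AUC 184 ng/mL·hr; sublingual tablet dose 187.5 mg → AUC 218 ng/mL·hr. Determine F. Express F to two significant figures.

F = 0.47

F = (AUC_ev / D_ev) / (AUC_iv / D_iv)
  = (218/187.5) / (184/75)
  = 1.16267 / 2.45333 = 0.4739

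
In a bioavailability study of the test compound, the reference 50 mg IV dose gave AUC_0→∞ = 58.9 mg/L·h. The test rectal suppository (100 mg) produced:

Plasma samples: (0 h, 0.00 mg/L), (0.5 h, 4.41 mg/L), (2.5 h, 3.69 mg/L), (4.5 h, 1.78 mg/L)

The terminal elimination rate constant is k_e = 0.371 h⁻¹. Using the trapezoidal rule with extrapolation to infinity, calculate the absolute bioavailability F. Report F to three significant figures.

Trapezoidal AUC_0→4.5 (rectal suppository):
  [0→0.5]: (0.00+4.41)/2 × 0.5 = 1.1025
  [0.5→2.5]: (4.41+3.69)/2 × 2 = 8.1
  [2.5→4.5]: (3.69+1.78)/2 × 2 = 5.47
  Sum = 14.6725 mg/L·h
Tail: C_last/k_e = 1.78/0.371 = 4.798
AUC_0→∞ (rectal suppository) = 14.6725 + 4.798 = 19.4705 mg/L·h
F = (AUC_ev/D_ev)/(AUC_iv/D_iv) = (19.4705/100)/(58.9/50) = 0.194705/1.178 = 0.1653

F = 0.165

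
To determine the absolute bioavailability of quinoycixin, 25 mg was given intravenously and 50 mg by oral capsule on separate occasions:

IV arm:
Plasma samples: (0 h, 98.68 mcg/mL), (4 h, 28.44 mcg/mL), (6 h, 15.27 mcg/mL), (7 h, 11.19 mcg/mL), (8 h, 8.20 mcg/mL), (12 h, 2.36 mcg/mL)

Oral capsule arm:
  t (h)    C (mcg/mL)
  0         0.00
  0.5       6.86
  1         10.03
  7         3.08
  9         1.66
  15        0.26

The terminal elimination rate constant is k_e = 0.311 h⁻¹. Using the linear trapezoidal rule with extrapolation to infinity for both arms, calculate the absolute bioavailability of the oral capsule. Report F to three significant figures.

Trapezoidal AUC_0→12 (IV):
  [0→4]: (98.68+28.44)/2 × 4 = 254.24
  [4→6]: (28.44+15.27)/2 × 2 = 43.71
  [6→7]: (15.27+11.19)/2 × 1 = 13.23
  [7→8]: (11.19+8.20)/2 × 1 = 9.695
  [8→12]: (8.20+2.36)/2 × 4 = 21.12
  Sum = 341.995 mcg/mL·h
IV tail: 2.36/0.311 = 7.588; AUC_iv,0→∞ = 341.995 + 7.588 = 349.583 mcg/mL·h
Trapezoidal AUC_0→15 (oral capsule):
  [0→0.5]: (0.00+6.86)/2 × 0.5 = 1.715
  [0.5→1]: (6.86+10.03)/2 × 0.5 = 4.2225
  [1→7]: (10.03+3.08)/2 × 6 = 39.33
  [7→9]: (3.08+1.66)/2 × 2 = 4.74
  [9→15]: (1.66+0.26)/2 × 6 = 5.76
  Sum = 55.7675 mcg/mL·h
oral capsule tail: 0.26/0.311 = 0.836; AUC_ev,0→∞ = 55.7675 + 0.836 = 56.6035 mcg/mL·h
F = (AUC_ev/D_ev)/(AUC_iv/D_iv) = (56.6035/50)/(349.583/25) = 1.13207/13.98332 = 0.0810

F = 0.0810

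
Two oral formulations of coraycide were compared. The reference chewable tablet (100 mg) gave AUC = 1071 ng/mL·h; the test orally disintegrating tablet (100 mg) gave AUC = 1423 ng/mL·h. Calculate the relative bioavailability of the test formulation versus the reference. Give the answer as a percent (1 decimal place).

F_rel = (AUC_test/D_test) / (AUC_ref/D_ref)
      = (1423/100) / (1071/100)
      = 14.23 / 10.71 = 1.3287 = 132.87%

F_rel = 132.9%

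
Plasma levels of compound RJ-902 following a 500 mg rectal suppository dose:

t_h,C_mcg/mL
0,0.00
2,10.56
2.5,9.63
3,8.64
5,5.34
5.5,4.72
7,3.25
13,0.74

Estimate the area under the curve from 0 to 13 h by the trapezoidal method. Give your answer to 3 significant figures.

Trapezoidal AUC_0→13:
  [0→2]: (0.00+10.56)/2 × 2 = 10.56
  [2→2.5]: (10.56+9.63)/2 × 0.5 = 5.0475
  [2.5→3]: (9.63+8.64)/2 × 0.5 = 4.5675
  [3→5]: (8.64+5.34)/2 × 2 = 13.98
  [5→5.5]: (5.34+4.72)/2 × 0.5 = 2.515
  [5.5→7]: (4.72+3.25)/2 × 1.5 = 5.9775
  [7→13]: (3.25+0.74)/2 × 6 = 11.97
  Sum = 54.6175 mcg/mL·h

AUC = 54.6 mcg/mL·h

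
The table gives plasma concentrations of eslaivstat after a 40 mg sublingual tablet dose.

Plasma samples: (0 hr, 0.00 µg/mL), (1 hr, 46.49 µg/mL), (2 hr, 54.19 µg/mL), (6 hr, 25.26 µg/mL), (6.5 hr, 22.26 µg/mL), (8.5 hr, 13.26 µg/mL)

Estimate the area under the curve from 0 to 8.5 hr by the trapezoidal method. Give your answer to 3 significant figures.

AUC = 280 µg/mL·hr

Trapezoidal AUC_0→8.5:
  [0→1]: (0.00+46.49)/2 × 1 = 23.245
  [1→2]: (46.49+54.19)/2 × 1 = 50.34
  [2→6]: (54.19+25.26)/2 × 4 = 158.9
  [6→6.5]: (25.26+22.26)/2 × 0.5 = 11.88
  [6.5→8.5]: (22.26+13.26)/2 × 2 = 35.52
  Sum = 279.885 µg/mL·hr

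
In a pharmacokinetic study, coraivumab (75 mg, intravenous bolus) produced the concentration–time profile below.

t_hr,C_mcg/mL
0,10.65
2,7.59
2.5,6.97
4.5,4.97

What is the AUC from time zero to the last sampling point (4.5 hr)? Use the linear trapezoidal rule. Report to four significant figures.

Trapezoidal AUC_0→4.5:
  [0→2]: (10.65+7.59)/2 × 2 = 18.24
  [2→2.5]: (7.59+6.97)/2 × 0.5 = 3.64
  [2.5→4.5]: (6.97+4.97)/2 × 2 = 11.94
  Sum = 33.82 mcg/mL·hr

AUC = 33.82 mcg/mL·hr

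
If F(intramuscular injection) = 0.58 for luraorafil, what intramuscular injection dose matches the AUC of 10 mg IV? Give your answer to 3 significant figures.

D_intramuscular = 17.2 mg

For equal systemic exposure: F × D_ev = D_iv
D_ev = D_iv / F = 10 / 0.58 = 17.2414 mg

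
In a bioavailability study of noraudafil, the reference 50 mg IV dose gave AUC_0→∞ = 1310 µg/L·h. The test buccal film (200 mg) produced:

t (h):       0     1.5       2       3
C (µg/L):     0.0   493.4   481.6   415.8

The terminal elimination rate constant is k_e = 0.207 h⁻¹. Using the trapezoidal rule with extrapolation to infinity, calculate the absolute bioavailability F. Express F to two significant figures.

F = 0.59

Trapezoidal AUC_0→3 (buccal film):
  [0→1.5]: (0.0+493.4)/2 × 1.5 = 370.05
  [1.5→2]: (493.4+481.6)/2 × 0.5 = 243.75
  [2→3]: (481.6+415.8)/2 × 1 = 448.7
  Sum = 1062.5 µg/L·h
Tail: C_last/k_e = 415.8/0.207 = 2008.696
AUC_0→∞ (buccal film) = 1062.5 + 2008.696 = 3071.196 µg/L·h
F = (AUC_ev/D_ev)/(AUC_iv/D_iv) = (3071.196/200)/(1310/50) = 15.35598/26.2 = 0.5861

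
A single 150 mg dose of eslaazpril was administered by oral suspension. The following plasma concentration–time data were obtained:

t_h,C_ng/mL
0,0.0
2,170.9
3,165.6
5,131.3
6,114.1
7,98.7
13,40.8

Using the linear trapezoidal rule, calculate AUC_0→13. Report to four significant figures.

AUC = 1284 ng/mL·h

Trapezoidal AUC_0→13:
  [0→2]: (0.0+170.9)/2 × 2 = 170.9
  [2→3]: (170.9+165.6)/2 × 1 = 168.25
  [3→5]: (165.6+131.3)/2 × 2 = 296.9
  [5→6]: (131.3+114.1)/2 × 1 = 122.7
  [6→7]: (114.1+98.7)/2 × 1 = 106.4
  [7→13]: (98.7+40.8)/2 × 6 = 418.5
  Sum = 1283.65 ng/mL·h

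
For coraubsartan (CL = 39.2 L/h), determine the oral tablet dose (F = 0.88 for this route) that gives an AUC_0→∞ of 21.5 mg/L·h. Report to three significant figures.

Dose = CL × AUC_0→∞ / F
     = 39.2 × 21.5 / 0.88 = 957.727 mg

Dose = 958 mg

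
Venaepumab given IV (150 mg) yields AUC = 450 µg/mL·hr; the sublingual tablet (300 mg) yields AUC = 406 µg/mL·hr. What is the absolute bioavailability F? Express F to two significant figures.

F = 0.45

F = (AUC_ev / D_ev) / (AUC_iv / D_iv)
  = (406/300) / (450/150)
  = 1.35333 / 3 = 0.4511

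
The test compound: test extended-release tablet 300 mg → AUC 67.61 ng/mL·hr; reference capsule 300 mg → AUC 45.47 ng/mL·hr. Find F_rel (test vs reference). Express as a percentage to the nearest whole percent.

F_rel = (AUC_test/D_test) / (AUC_ref/D_ref)
      = (67.61/300) / (45.47/300)
      = 0.225367 / 0.151567 = 1.4869 = 148.69%

F_rel = 149%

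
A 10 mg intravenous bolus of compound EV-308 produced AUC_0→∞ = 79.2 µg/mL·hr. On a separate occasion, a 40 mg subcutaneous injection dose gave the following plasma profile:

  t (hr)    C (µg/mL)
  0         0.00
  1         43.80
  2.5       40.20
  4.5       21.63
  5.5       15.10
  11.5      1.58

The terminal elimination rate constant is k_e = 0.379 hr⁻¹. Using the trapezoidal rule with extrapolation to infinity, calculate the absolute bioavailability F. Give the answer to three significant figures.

Trapezoidal AUC_0→11.5 (subcutaneous injection):
  [0→1]: (0.00+43.80)/2 × 1 = 21.9
  [1→2.5]: (43.80+40.20)/2 × 1.5 = 63.0
  [2.5→4.5]: (40.20+21.63)/2 × 2 = 61.83
  [4.5→5.5]: (21.63+15.10)/2 × 1 = 18.365
  [5.5→11.5]: (15.10+1.58)/2 × 6 = 50.04
  Sum = 215.135 µg/mL·hr
Tail: C_last/k_e = 1.58/0.379 = 4.169
AUC_0→∞ (subcutaneous injection) = 215.135 + 4.169 = 219.304 µg/mL·hr
F = (AUC_ev/D_ev)/(AUC_iv/D_iv) = (219.304/40)/(79.2/10) = 5.4826/7.92 = 0.6922

F = 0.692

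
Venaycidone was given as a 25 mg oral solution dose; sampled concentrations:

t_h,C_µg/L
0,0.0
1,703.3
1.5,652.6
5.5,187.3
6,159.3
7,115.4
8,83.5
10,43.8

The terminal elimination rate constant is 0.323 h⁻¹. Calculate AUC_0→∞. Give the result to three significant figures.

Trapezoidal AUC_0→10:
  [0→1]: (0.0+703.3)/2 × 1 = 351.65
  [1→1.5]: (703.3+652.6)/2 × 0.5 = 338.975
  [1.5→5.5]: (652.6+187.3)/2 × 4 = 1679.8
  [5.5→6]: (187.3+159.3)/2 × 0.5 = 86.65
  [6→7]: (159.3+115.4)/2 × 1 = 137.35
  [7→8]: (115.4+83.5)/2 × 1 = 99.45
  [8→10]: (83.5+43.8)/2 × 2 = 127.3
  Sum = 2821.175 µg/L·h
Extrapolated tail: C_last / k_e = 43.8 / 0.323 = 135.604
AUC_0→∞ = 2821.175 + 135.604 = 2956.779 µg/L·h

AUC = 2960 µg/L·h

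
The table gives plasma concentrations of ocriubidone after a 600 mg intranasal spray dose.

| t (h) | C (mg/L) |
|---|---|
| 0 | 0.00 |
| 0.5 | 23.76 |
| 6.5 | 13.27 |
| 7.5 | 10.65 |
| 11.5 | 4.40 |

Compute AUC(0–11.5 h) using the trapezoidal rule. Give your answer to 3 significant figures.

Trapezoidal AUC_0→11.5:
  [0→0.5]: (0.00+23.76)/2 × 0.5 = 5.94
  [0.5→6.5]: (23.76+13.27)/2 × 6 = 111.09
  [6.5→7.5]: (13.27+10.65)/2 × 1 = 11.96
  [7.5→11.5]: (10.65+4.40)/2 × 4 = 30.1
  Sum = 159.09 mg/L·h

AUC = 159 mg/L·h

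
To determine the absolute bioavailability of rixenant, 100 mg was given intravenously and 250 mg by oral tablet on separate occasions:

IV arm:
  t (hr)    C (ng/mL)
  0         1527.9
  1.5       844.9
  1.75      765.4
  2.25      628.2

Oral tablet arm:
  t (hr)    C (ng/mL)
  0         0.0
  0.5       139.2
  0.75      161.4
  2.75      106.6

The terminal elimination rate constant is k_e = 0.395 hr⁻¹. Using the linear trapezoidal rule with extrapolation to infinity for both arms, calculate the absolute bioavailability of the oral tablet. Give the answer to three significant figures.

F = 0.0623

Trapezoidal AUC_0→2.25 (IV):
  [0→1.5]: (1527.9+844.9)/2 × 1.5 = 1779.6
  [1.5→1.75]: (844.9+765.4)/2 × 0.25 = 201.2875
  [1.75→2.25]: (765.4+628.2)/2 × 0.5 = 348.4
  Sum = 2329.2875 ng/mL·hr
IV tail: 628.2/0.395 = 1590.380; AUC_iv,0→∞ = 2329.2875 + 1590.380 = 3919.6675 ng/mL·hr
Trapezoidal AUC_0→2.75 (oral tablet):
  [0→0.5]: (0.0+139.2)/2 × 0.5 = 34.8
  [0.5→0.75]: (139.2+161.4)/2 × 0.25 = 37.575
  [0.75→2.75]: (161.4+106.6)/2 × 2 = 268.0
  Sum = 340.375 ng/mL·hr
oral tablet tail: 106.6/0.395 = 269.873; AUC_ev,0→∞ = 340.375 + 269.873 = 610.248 ng/mL·hr
F = (AUC_ev/D_ev)/(AUC_iv/D_iv) = (610.248/250)/(3919.6675/100) = 2.440992/39.196675 = 0.0623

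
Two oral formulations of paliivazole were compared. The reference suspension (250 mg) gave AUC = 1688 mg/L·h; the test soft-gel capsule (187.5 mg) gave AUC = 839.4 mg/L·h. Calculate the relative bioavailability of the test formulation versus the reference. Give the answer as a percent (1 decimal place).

F_rel = (AUC_test/D_test) / (AUC_ref/D_ref)
      = (839.4/187.5) / (1688/250)
      = 4.4768 / 6.752 = 0.6630 = 66.30%

F_rel = 66.3%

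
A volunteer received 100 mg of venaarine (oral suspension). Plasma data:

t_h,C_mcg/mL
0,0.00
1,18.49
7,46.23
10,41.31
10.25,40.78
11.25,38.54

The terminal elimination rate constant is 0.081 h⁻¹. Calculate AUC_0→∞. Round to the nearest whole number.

AUC = 860 mcg/mL·h

Trapezoidal AUC_0→11.25:
  [0→1]: (0.00+18.49)/2 × 1 = 9.245
  [1→7]: (18.49+46.23)/2 × 6 = 194.16
  [7→10]: (46.23+41.31)/2 × 3 = 131.31
  [10→10.25]: (41.31+40.78)/2 × 0.25 = 10.26125
  [10.25→11.25]: (40.78+38.54)/2 × 1 = 39.66
  Sum = 384.63625 mcg/mL·h
Extrapolated tail: C_last / k_e = 38.54 / 0.081 = 475.802
AUC_0→∞ = 384.63625 + 475.802 = 860.43825 mcg/mL·h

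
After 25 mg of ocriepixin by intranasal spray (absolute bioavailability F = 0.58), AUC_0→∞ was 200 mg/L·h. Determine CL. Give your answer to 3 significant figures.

CL = 0.0725 L/h

CL = F × Dose / AUC_0→∞
   = 0.58 × 25 / 200 = 0.0725 L/h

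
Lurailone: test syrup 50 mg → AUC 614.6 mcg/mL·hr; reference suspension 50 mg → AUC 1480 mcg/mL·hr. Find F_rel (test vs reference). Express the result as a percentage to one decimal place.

F_rel = 41.5%

F_rel = (AUC_test/D_test) / (AUC_ref/D_ref)
      = (614.6/50) / (1480/50)
      = 12.292 / 29.6 = 0.4153 = 41.53%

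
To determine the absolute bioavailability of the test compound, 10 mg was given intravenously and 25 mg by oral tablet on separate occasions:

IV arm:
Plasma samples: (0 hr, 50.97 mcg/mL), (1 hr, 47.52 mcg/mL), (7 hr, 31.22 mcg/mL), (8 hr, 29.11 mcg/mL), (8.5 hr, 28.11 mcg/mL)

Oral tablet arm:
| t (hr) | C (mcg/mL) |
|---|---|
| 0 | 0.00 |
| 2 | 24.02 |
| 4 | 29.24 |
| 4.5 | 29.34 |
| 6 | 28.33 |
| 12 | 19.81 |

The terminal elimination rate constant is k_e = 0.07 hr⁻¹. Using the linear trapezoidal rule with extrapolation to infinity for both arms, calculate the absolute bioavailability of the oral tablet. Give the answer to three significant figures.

Trapezoidal AUC_0→8.5 (IV):
  [0→1]: (50.97+47.52)/2 × 1 = 49.245
  [1→7]: (47.52+31.22)/2 × 6 = 236.22
  [7→8]: (31.22+29.11)/2 × 1 = 30.165
  [8→8.5]: (29.11+28.11)/2 × 0.5 = 14.305
  Sum = 329.935 mcg/mL·hr
IV tail: 28.11/0.07 = 401.571; AUC_iv,0→∞ = 329.935 + 401.571 = 731.506 mcg/mL·hr
Trapezoidal AUC_0→12 (oral tablet):
  [0→2]: (0.00+24.02)/2 × 2 = 24.02
  [2→4]: (24.02+29.24)/2 × 2 = 53.26
  [4→4.5]: (29.24+29.34)/2 × 0.5 = 14.645
  [4.5→6]: (29.34+28.33)/2 × 1.5 = 43.2525
  [6→12]: (28.33+19.81)/2 × 6 = 144.42
  Sum = 279.5975 mcg/mL·hr
oral tablet tail: 19.81/0.07 = 283.000; AUC_ev,0→∞ = 279.5975 + 283.000 = 562.5975 mcg/mL·hr
F = (AUC_ev/D_ev)/(AUC_iv/D_iv) = (562.5975/25)/(731.506/10) = 22.5039/73.1506 = 0.3076

F = 0.308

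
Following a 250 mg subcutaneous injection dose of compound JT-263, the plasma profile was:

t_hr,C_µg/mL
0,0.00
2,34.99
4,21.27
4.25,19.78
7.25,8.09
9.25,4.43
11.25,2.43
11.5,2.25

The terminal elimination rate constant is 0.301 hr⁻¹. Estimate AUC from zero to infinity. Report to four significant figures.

AUC = 165.6 µg/mL·hr

Trapezoidal AUC_0→11.5:
  [0→2]: (0.00+34.99)/2 × 2 = 34.99
  [2→4]: (34.99+21.27)/2 × 2 = 56.26
  [4→4.25]: (21.27+19.78)/2 × 0.25 = 5.13125
  [4.25→7.25]: (19.78+8.09)/2 × 3 = 41.805
  [7.25→9.25]: (8.09+4.43)/2 × 2 = 12.52
  [9.25→11.25]: (4.43+2.43)/2 × 2 = 6.86
  [11.25→11.5]: (2.43+2.25)/2 × 0.25 = 0.585
  Sum = 158.15125 µg/mL·hr
Extrapolated tail: C_last / k_e = 2.25 / 0.301 = 7.475
AUC_0→∞ = 158.15125 + 7.475 = 165.62625 µg/mL·hr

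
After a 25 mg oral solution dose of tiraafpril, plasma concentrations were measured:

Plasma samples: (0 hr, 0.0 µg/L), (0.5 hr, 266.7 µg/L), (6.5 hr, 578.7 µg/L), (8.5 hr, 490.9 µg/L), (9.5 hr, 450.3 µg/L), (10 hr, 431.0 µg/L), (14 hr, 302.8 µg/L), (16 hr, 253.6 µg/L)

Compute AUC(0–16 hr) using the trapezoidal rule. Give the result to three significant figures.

Trapezoidal AUC_0→16:
  [0→0.5]: (0.0+266.7)/2 × 0.5 = 66.675
  [0.5→6.5]: (266.7+578.7)/2 × 6 = 2536.2
  [6.5→8.5]: (578.7+490.9)/2 × 2 = 1069.6
  [8.5→9.5]: (490.9+450.3)/2 × 1 = 470.6
  [9.5→10]: (450.3+431.0)/2 × 0.5 = 220.325
  [10→14]: (431.0+302.8)/2 × 4 = 1467.6
  [14→16]: (302.8+253.6)/2 × 2 = 556.4
  Sum = 6387.4 µg/L·hr

AUC = 6390 µg/L·hr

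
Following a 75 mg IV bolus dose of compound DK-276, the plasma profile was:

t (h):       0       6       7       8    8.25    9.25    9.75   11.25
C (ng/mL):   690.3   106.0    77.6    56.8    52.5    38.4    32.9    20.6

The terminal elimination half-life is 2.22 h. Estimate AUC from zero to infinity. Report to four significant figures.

Trapezoidal AUC_0→11.25:
  [0→6]: (690.3+106.0)/2 × 6 = 2388.9
  [6→7]: (106.0+77.6)/2 × 1 = 91.8
  [7→8]: (77.6+56.8)/2 × 1 = 67.2
  [8→8.25]: (56.8+52.5)/2 × 0.25 = 13.6625
  [8.25→9.25]: (52.5+38.4)/2 × 1 = 45.45
  [9.25→9.75]: (38.4+32.9)/2 × 0.5 = 17.825
  [9.75→11.25]: (32.9+20.6)/2 × 1.5 = 40.125
  Sum = 2664.9625 ng/mL·h
k_e = ln2 / t½ = 0.693147 / 2.22 = 0.3122 h^-1
Extrapolated tail: C_last / k_e = 20.6 / 0.3122 = 65.983
AUC_0→∞ = 2664.9625 + 65.983 = 2730.9455 ng/mL·h

AUC = 2731 ng/mL·h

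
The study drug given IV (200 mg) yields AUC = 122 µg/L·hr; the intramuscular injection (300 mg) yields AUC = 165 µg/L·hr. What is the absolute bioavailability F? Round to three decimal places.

F = 0.902

F = (AUC_ev / D_ev) / (AUC_iv / D_iv)
  = (165/300) / (122/200)
  = 0.55 / 0.61 = 0.9016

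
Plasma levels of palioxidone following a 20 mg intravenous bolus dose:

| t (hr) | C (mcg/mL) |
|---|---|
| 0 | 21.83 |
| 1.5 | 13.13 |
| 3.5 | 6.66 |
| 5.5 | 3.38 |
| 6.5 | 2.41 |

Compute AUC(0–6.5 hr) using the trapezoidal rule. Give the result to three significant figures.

Trapezoidal AUC_0→6.5:
  [0→1.5]: (21.83+13.13)/2 × 1.5 = 26.22
  [1.5→3.5]: (13.13+6.66)/2 × 2 = 19.79
  [3.5→5.5]: (6.66+3.38)/2 × 2 = 10.04
  [5.5→6.5]: (3.38+2.41)/2 × 1 = 2.895
  Sum = 58.945 mcg/mL·hr

AUC = 58.9 mcg/mL·hr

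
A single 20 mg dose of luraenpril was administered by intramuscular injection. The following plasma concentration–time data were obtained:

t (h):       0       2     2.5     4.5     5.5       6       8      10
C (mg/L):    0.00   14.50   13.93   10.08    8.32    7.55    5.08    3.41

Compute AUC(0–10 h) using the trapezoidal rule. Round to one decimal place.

AUC = 79.9 mg/L·h

Trapezoidal AUC_0→10:
  [0→2]: (0.00+14.50)/2 × 2 = 14.5
  [2→2.5]: (14.50+13.93)/2 × 0.5 = 7.1075
  [2.5→4.5]: (13.93+10.08)/2 × 2 = 24.01
  [4.5→5.5]: (10.08+8.32)/2 × 1 = 9.2
  [5.5→6]: (8.32+7.55)/2 × 0.5 = 3.9675
  [6→8]: (7.55+5.08)/2 × 2 = 12.63
  [8→10]: (5.08+3.41)/2 × 2 = 8.49
  Sum = 79.905 mg/L·h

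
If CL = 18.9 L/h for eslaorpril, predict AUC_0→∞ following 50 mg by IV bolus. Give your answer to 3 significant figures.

AUC = 2.65 mg/L·h

AUC_0→∞ = Dose_iv / CL
        = 50 / 18.9 = 2.6455 mg/L·h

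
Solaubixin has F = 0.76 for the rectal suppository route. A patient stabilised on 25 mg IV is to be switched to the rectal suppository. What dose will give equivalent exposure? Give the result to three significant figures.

D_rectal = 32.9 mg

For equal systemic exposure: F × D_ev = D_iv
D_ev = D_iv / F = 25 / 0.76 = 32.8947 mg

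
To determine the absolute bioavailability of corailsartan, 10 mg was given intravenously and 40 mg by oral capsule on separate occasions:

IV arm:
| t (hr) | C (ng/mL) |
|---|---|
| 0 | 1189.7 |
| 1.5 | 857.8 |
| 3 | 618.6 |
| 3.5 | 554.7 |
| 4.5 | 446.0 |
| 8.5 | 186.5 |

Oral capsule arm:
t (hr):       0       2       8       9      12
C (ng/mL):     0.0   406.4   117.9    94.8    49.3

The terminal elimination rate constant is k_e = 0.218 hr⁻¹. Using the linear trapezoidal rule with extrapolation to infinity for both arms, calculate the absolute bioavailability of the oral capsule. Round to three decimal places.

Trapezoidal AUC_0→8.5 (IV):
  [0→1.5]: (1189.7+857.8)/2 × 1.5 = 1535.625
  [1.5→3]: (857.8+618.6)/2 × 1.5 = 1107.3
  [3→3.5]: (618.6+554.7)/2 × 0.5 = 293.325
  [3.5→4.5]: (554.7+446.0)/2 × 1 = 500.35
  [4.5→8.5]: (446.0+186.5)/2 × 4 = 1265.0
  Sum = 4701.6 ng/mL·hr
IV tail: 186.5/0.218 = 855.505; AUC_iv,0→∞ = 4701.6 + 855.505 = 5557.105 ng/mL·hr
Trapezoidal AUC_0→12 (oral capsule):
  [0→2]: (0.0+406.4)/2 × 2 = 406.4
  [2→8]: (406.4+117.9)/2 × 6 = 1572.9
  [8→9]: (117.9+94.8)/2 × 1 = 106.35
  [9→12]: (94.8+49.3)/2 × 3 = 216.15
  Sum = 2301.8 ng/mL·hr
oral capsule tail: 49.3/0.218 = 226.147; AUC_ev,0→∞ = 2301.8 + 226.147 = 2527.947 ng/mL·hr
F = (AUC_ev/D_ev)/(AUC_iv/D_iv) = (2527.947/40)/(5557.105/10) = 63.198675/555.7105 = 0.1137

F = 0.114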